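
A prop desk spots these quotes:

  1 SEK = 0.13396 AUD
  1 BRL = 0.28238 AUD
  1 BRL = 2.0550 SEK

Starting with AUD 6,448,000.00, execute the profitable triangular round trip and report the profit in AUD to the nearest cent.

Profitable loop is AUD → SEK → BRL → AUD:
AUD 6,448,000.00 ÷ 0.13396 = SEK 48,133,771.28
SEK 48,133,771.28 ÷ 2.0550 = BRL 23,422,759.74
BRL 23,422,759.74 × 0.28238 = AUD 6,614,118.90
Profit = AUD 6,614,118.90 − AUD 6,448,000.00

Profit: AUD 166,118.90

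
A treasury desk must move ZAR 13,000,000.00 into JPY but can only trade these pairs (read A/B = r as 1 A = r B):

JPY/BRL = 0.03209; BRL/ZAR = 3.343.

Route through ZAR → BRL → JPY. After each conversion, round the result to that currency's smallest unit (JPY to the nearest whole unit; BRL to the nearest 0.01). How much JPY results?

ZAR 13,000,000.00 ÷ 3.343 = BRL 3,888,722.70
BRL 3,888,722.70 ÷ 0.03209 = JPY 121,181,761

JPY 121,181,761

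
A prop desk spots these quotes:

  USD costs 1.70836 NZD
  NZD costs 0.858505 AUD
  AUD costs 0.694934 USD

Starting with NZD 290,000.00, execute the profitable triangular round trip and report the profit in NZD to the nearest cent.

Profitable loop is NZD → AUD → USD → NZD:
NZD 290,000.00 × 0.858505 = AUD 248,966.45
AUD 248,966.45 × 0.694934 = USD 173,015.25
USD 173,015.25 × 1.70836 = NZD 295,572.33
Profit = NZD 295,572.33 − NZD 290,000.00

Profit: NZD 5,572.33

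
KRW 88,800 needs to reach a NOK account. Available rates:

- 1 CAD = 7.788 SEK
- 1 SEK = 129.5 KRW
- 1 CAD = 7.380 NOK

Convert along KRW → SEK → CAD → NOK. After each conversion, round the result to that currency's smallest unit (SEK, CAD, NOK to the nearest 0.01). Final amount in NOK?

KRW 88,800 ÷ 129.5 = SEK 685.71
SEK 685.71 ÷ 7.788 = CAD 88.05
CAD 88.05 × 7.380 = NOK 649.81

NOK 649.81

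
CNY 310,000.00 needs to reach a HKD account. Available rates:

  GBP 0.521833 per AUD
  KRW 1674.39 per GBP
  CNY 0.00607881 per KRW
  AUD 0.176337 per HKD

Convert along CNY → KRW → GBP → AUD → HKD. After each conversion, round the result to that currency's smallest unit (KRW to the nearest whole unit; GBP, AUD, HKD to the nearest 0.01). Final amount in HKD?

CNY 310,000.00 ÷ 0.00607881 = KRW 50,996,823
KRW 50,996,823 ÷ 1674.39 = GBP 30,456.96
GBP 30,456.96 ÷ 0.521833 = AUD 58,365.34
AUD 58,365.34 ÷ 0.176337 = HKD 330,987.48

HKD 330,987.48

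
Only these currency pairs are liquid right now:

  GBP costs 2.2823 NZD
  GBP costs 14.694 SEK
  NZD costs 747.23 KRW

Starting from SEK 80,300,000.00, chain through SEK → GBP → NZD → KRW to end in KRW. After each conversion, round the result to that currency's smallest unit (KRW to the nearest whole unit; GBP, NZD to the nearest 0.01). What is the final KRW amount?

KRW 9,319,713,029

SEK 80,300,000.00 ÷ 14.694 = GBP 5,464,815.57
GBP 5,464,815.57 × 2.2823 = NZD 12,472,348.58
NZD 12,472,348.58 × 747.23 = KRW 9,319,713,029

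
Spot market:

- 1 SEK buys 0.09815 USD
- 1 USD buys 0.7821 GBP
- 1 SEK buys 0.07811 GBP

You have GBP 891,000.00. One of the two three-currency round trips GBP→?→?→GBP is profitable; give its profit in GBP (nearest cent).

Profitable loop is GBP → USD → SEK → GBP:
GBP 891,000.00 ÷ 0.7821 = USD 1,139,240.51
USD 1,139,240.51 ÷ 0.09815 = SEK 11,607,137.10
SEK 11,607,137.10 × 0.07811 = GBP 906,633.48
Profit = GBP 906,633.48 − GBP 891,000.00

Profit: GBP 15,633.48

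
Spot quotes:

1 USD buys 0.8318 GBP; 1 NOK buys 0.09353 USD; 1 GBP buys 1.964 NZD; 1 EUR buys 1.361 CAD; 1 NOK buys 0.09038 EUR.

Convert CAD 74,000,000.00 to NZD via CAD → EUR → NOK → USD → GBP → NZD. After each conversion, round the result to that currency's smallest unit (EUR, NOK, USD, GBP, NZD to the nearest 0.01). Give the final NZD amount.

CAD 74,000,000.00 ÷ 1.361 = EUR 54,371,785.45
EUR 54,371,785.45 ÷ 0.09038 = NOK 601,590,898.98
NOK 601,590,898.98 × 0.09353 = USD 56,266,796.78
USD 56,266,796.78 × 0.8318 = GBP 46,802,721.56
GBP 46,802,721.56 × 1.964 = NZD 91,920,545.14

NZD 91,920,545.14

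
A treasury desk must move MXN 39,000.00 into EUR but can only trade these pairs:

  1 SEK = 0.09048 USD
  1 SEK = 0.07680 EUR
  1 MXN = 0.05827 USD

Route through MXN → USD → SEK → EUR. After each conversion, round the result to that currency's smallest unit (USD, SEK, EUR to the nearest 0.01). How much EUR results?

EUR 1,928.94

MXN 39,000.00 × 0.05827 = USD 2,272.53
USD 2,272.53 ÷ 0.09048 = SEK 25,116.38
SEK 25,116.38 × 0.07680 = EUR 1,928.94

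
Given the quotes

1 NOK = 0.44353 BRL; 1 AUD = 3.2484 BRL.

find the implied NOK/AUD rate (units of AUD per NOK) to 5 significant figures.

NOK/AUD = 0.13654

1 NOK × 0.44353 = 0.44353 BRL
0.44353 BRL ÷ 3.2484 = 0.136538 AUD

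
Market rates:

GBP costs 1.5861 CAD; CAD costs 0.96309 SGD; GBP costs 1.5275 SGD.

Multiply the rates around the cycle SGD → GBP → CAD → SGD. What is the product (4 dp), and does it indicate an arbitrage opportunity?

Around SGD → GBP → CAD → SGD: 1 ÷ 1.5275 × 1.5861 × 0.96309 = 1.000037
Product ≈ 1 (deviation 0.004%, within rounding noise).

1.0000 (no arbitrage)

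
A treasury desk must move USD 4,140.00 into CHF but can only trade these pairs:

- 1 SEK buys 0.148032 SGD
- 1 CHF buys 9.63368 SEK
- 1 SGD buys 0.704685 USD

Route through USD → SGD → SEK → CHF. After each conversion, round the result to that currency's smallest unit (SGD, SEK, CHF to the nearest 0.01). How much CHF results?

USD 4,140.00 ÷ 0.704685 = SGD 5,874.97
SGD 5,874.97 ÷ 0.148032 = SEK 39,687.16
SEK 39,687.16 ÷ 9.63368 = CHF 4,119.63

CHF 4,119.63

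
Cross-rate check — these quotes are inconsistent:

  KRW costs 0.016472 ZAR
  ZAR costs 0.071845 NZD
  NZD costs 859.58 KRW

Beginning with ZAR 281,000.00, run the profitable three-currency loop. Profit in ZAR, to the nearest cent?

Profitable loop is ZAR → NZD → KRW → ZAR:
ZAR 281,000.00 × 0.071845 = NZD 20,188.45
NZD 20,188.45 × 859.58 = KRW 17,353,584
KRW 17,353,584 × 0.016472 = ZAR 285,848.23
Profit = ZAR 285,848.23 − ZAR 281,000.00

Profit: ZAR 4,848.23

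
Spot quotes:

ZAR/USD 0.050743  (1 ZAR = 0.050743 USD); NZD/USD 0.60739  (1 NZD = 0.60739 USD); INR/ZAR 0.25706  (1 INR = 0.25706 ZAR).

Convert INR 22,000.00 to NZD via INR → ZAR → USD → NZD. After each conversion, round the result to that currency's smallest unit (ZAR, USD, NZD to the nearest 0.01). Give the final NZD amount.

NZD 472.46

INR 22,000.00 × 0.25706 = ZAR 5,655.32
ZAR 5,655.32 × 0.050743 = USD 286.97
USD 286.97 ÷ 0.60739 = NZD 472.46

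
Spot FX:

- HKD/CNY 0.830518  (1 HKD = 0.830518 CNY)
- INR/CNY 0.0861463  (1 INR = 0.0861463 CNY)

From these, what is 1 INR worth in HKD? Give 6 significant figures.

INR/HKD = 0.103726

1 INR × 0.0861463 = 0.0861463 CNY
0.0861463 CNY ÷ 0.830518 = 0.103726 HKD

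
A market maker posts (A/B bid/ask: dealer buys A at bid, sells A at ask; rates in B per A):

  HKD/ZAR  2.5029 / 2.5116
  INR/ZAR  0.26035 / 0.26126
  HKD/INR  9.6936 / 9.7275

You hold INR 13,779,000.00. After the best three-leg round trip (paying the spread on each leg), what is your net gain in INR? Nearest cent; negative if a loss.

Net profit: INR 66,540.13

Best loop INR → ZAR → HKD → INR:
INR 13,779,000.00 × 0.26035 (sell INR at bid) = ZAR 3,587,362.65
ZAR 3,587,362.65 ÷ 2.5116 (buy HKD at ask) = HKD 1,428,317.67
HKD 1,428,317.67 × 9.6936 (sell HKD at bid) = INR 13,845,540.13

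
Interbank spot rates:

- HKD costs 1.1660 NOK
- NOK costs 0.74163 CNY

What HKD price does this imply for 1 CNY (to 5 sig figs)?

CNY/HKD = 1.1564

1 CNY ÷ 0.74163 = 1.34838 NOK
1.34838 NOK ÷ 1.1660 = 1.15642 HKD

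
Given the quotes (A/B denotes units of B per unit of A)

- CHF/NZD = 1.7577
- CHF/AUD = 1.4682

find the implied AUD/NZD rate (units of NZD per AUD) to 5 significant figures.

1 AUD ÷ 1.4682 = 0.681106 CHF
0.681106 CHF × 1.7577 = 1.19718 NZD

AUD/NZD = 1.1972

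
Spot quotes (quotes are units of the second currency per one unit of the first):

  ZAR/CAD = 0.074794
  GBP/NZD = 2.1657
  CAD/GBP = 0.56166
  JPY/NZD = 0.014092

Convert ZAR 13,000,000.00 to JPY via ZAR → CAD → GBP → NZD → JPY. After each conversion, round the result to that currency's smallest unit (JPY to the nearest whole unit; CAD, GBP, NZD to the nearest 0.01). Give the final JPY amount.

JPY 83,928,462

ZAR 13,000,000.00 × 0.074794 = CAD 972,322.00
CAD 972,322.00 × 0.56166 = GBP 546,114.37
GBP 546,114.37 × 2.1657 = NZD 1,182,719.89
NZD 1,182,719.89 ÷ 0.014092 = JPY 83,928,462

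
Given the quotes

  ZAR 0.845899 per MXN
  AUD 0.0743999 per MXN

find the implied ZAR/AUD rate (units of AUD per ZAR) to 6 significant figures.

ZAR/AUD = 0.0879536

1 ZAR ÷ 0.845899 = 1.18217 MXN
1.18217 MXN × 0.0743999 = 0.0879536 AUD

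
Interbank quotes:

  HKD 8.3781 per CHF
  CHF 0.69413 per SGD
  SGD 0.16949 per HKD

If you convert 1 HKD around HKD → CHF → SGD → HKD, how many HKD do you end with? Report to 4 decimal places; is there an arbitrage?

1.0145 (arbitrage exists)

Around HKD → CHF → SGD → HKD: 1 ÷ 8.3781 ÷ 0.69413 ÷ 0.16949 = 1.014541
Product > 1; profitable direction is HKD → CHF → SGD → HKD.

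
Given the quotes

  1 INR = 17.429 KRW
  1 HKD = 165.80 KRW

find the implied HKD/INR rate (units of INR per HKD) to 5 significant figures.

1 HKD × 165.80 = 165.8 KRW
165.8 KRW ÷ 17.429 = 9.51288 INR

HKD/INR = 9.5129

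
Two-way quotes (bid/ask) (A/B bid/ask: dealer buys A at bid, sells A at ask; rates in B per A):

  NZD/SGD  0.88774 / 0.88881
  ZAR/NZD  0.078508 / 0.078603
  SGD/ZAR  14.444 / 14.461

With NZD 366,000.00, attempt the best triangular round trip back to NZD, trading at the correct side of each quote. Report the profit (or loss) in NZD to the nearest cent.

Best loop NZD → SGD → ZAR → NZD:
NZD 366,000.00 × 0.88774 (sell NZD at bid) = SGD 324,912.84
SGD 324,912.84 × 14.444 (sell SGD at bid) = ZAR 4,693,041.06
ZAR 4,693,041.06 × 0.078508 (sell ZAR at bid) = NZD 368,441.27

Net profit: NZD 2,441.27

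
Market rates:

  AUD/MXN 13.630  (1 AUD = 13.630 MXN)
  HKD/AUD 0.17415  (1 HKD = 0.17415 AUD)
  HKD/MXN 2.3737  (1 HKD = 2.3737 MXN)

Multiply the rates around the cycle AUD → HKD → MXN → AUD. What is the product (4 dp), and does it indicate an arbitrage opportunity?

1.0000 (no arbitrage)

Around AUD → HKD → MXN → AUD: 1 ÷ 0.17415 × 2.3737 ÷ 13.630 = 1.000015
Product ≈ 1 (deviation 0.001%, within rounding noise).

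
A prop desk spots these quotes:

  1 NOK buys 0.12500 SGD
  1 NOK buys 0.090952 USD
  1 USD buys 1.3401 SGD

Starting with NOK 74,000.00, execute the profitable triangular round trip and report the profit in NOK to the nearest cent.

Profitable loop is NOK → SGD → USD → NOK:
NOK 74,000.00 × 0.12500 = SGD 9,250.00
SGD 9,250.00 ÷ 1.3401 = USD 6,902.47
USD 6,902.47 ÷ 0.090952 = NOK 75,891.35
Profit = NOK 75,891.35 − NOK 74,000.00

Profit: NOK 1,891.35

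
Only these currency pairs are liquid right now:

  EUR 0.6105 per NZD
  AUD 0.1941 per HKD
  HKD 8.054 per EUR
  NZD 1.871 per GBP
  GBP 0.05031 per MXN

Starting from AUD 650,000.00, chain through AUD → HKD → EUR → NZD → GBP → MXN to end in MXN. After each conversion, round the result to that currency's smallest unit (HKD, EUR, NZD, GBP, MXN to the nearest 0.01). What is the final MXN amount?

MXN 7,235,397.93

AUD 650,000.00 ÷ 0.1941 = HKD 3,348,789.28
HKD 3,348,789.28 ÷ 8.054 = EUR 415,792.06
EUR 415,792.06 ÷ 0.6105 = NZD 681,068.08
NZD 681,068.08 ÷ 1.871 = GBP 364,012.87
GBP 364,012.87 ÷ 0.05031 = MXN 7,235,397.93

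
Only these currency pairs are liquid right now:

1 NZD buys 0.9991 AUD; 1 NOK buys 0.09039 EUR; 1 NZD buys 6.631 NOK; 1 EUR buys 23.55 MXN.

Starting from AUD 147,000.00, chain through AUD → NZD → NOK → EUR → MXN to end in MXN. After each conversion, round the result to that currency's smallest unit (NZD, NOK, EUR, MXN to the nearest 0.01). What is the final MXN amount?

MXN 2,076,819.16

AUD 147,000.00 ÷ 0.9991 = NZD 147,132.42
NZD 147,132.42 × 6.631 = NOK 975,635.08
NOK 975,635.08 × 0.09039 = EUR 88,187.65
EUR 88,187.65 × 23.55 = MXN 2,076,819.16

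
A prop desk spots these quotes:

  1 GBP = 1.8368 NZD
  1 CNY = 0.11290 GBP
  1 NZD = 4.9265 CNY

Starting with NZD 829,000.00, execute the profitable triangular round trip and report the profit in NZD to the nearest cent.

Profitable loop is NZD → CNY → GBP → NZD:
NZD 829,000.00 × 4.9265 = CNY 4,084,068.50
CNY 4,084,068.50 × 0.11290 = GBP 461,091.33
GBP 461,091.33 × 1.8368 = NZD 846,932.56
Profit = NZD 846,932.56 − NZD 829,000.00

Profit: NZD 17,932.56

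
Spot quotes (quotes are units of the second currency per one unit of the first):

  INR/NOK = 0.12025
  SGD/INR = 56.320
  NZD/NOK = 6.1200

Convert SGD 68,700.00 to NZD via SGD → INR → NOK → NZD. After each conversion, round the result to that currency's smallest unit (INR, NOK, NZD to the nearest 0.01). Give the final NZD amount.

NZD 76,024.41

SGD 68,700.00 × 56.320 = INR 3,869,184.00
INR 3,869,184.00 × 0.12025 = NOK 465,269.38
NOK 465,269.38 ÷ 6.1200 = NZD 76,024.41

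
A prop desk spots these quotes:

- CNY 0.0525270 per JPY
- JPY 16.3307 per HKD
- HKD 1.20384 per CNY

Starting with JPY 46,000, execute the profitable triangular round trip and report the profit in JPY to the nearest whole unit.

Profitable loop is JPY → CNY → HKD → JPY:
JPY 46,000 × 0.0525270 = CNY 2,416.24
CNY 2,416.24 × 1.20384 = HKD 2,908.77
HKD 2,908.77 × 16.3307 = JPY 47,502
Profit = JPY 47,502 − JPY 46,000

Profit: JPY 1,502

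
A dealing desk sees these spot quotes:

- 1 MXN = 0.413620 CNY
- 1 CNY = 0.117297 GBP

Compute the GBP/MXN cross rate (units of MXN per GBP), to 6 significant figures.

GBP/MXN = 20.6116

1 GBP ÷ 0.117297 = 8.52537 CNY
8.52537 CNY ÷ 0.413620 = 20.6116 MXN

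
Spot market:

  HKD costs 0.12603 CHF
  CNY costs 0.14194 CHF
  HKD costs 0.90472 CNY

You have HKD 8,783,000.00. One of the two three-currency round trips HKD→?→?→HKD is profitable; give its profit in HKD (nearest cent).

Profitable loop is HKD → CNY → CHF → HKD:
HKD 8,783,000.00 × 0.90472 = CNY 7,946,155.76
CNY 7,946,155.76 × 0.14194 = CHF 1,127,877.35
CHF 1,127,877.35 ÷ 0.12603 = HKD 8,949,276.75
Profit = HKD 8,949,276.75 − HKD 8,783,000.00

Profit: HKD 166,276.75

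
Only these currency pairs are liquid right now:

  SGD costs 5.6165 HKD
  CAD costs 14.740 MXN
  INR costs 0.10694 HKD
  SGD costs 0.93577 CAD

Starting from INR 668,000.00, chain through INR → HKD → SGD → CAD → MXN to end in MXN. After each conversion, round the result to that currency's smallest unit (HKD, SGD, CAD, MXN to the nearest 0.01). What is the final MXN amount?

MXN 175,435.48

INR 668,000.00 × 0.10694 = HKD 71,435.92
HKD 71,435.92 ÷ 5.6165 = SGD 12,718.94
SGD 12,718.94 × 0.93577 = CAD 11,902.00
CAD 11,902.00 × 14.740 = MXN 175,435.48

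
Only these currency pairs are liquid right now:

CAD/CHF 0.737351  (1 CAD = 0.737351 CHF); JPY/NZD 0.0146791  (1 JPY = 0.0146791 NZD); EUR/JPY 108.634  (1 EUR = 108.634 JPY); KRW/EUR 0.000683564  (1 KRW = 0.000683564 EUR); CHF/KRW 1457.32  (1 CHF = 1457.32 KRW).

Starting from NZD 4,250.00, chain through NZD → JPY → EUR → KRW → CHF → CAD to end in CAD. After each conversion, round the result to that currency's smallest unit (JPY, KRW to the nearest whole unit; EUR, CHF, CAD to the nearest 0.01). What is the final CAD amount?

NZD 4,250.00 ÷ 0.0146791 = JPY 289,527
JPY 289,527 ÷ 108.634 = EUR 2,665.16
EUR 2,665.16 ÷ 0.000683564 = KRW 3,898,918
KRW 3,898,918 ÷ 1457.32 = CHF 2,675.40
CHF 2,675.40 ÷ 0.737351 = CAD 3,628.39

CAD 3,628.39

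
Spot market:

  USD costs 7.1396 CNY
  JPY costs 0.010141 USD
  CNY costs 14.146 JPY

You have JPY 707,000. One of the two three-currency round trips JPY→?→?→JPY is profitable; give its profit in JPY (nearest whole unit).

Profitable loop is JPY → USD → CNY → JPY:
JPY 707,000 × 0.010141 = USD 7,169.69
USD 7,169.69 × 7.1396 = CNY 51,188.70
CNY 51,188.70 × 14.146 = JPY 724,115
Profit = JPY 724,115 − JPY 707,000

Profit: JPY 17,115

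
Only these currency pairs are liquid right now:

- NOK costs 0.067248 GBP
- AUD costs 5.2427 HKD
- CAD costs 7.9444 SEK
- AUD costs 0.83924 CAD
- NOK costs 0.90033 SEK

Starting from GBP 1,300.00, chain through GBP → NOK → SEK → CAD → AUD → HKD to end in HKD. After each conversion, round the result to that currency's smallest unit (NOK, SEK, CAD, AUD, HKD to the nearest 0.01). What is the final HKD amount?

GBP 1,300.00 ÷ 0.067248 = NOK 19,331.43
NOK 19,331.43 × 0.90033 = SEK 17,404.67
SEK 17,404.67 ÷ 7.9444 = CAD 2,190.81
CAD 2,190.81 ÷ 0.83924 = AUD 2,610.47
AUD 2,610.47 × 5.2427 = HKD 13,685.91

HKD 13,685.91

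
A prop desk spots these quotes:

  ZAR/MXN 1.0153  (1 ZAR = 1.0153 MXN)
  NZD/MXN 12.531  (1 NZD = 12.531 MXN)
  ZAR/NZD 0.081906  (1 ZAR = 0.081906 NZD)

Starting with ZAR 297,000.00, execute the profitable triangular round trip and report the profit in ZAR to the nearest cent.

Profit: ZAR 3,236.51

Profitable loop is ZAR → NZD → MXN → ZAR:
ZAR 297,000.00 × 0.081906 = NZD 24,326.08
NZD 24,326.08 × 12.531 = MXN 304,830.13
MXN 304,830.13 ÷ 1.0153 = ZAR 300,236.51
Profit = ZAR 300,236.51 − ZAR 297,000.00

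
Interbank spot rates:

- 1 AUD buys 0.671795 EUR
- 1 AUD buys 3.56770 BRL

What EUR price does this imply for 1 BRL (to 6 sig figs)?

BRL/EUR = 0.188299

1 BRL ÷ 3.56770 = 0.280293 AUD
0.280293 AUD × 0.671795 = 0.188299 EUR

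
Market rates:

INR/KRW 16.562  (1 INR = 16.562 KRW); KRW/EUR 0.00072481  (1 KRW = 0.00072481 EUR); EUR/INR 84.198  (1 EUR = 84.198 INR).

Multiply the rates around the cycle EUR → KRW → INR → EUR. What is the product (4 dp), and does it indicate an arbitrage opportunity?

0.9894 (arbitrage exists)

Around EUR → KRW → INR → EUR: 1 ÷ 0.00072481 ÷ 16.562 ÷ 84.198 = 0.989376
Product < 1; profitable direction is EUR → INR → KRW → EUR.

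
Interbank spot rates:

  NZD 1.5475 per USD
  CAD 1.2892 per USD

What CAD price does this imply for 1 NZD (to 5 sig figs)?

1 NZD ÷ 1.5475 = 0.646204 USD
0.646204 USD × 1.2892 = 0.833086 CAD

NZD/CAD = 0.83309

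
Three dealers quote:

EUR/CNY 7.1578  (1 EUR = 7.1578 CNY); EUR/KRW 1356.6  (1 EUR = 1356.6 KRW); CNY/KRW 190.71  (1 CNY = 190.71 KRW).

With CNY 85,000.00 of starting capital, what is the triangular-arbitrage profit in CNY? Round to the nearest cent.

Profitable loop is CNY → KRW → EUR → CNY:
CNY 85,000.00 × 190.71 = KRW 16,210,350
KRW 16,210,350 ÷ 1356.6 = EUR 11,949.25
EUR 11,949.25 × 7.1578 = CNY 85,530.33
Profit = CNY 85,530.33 − CNY 85,000.00

Profit: CNY 530.33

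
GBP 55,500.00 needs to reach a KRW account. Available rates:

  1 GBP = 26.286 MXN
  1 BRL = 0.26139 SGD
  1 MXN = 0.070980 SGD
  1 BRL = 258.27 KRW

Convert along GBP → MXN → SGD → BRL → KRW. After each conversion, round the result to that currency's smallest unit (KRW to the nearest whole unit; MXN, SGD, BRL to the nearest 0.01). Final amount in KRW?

GBP 55,500.00 × 26.286 = MXN 1,458,873.00
MXN 1,458,873.00 × 0.070980 = SGD 103,550.81
SGD 103,550.81 ÷ 0.26139 = BRL 396,154.44
BRL 396,154.44 × 258.27 = KRW 102,314,807

KRW 102,314,807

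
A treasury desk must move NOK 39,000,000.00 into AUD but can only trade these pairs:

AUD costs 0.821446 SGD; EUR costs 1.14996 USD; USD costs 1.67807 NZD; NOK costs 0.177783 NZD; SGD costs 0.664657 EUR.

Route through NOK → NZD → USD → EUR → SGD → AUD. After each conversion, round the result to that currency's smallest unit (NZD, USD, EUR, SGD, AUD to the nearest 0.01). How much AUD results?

AUD 6,580,902.07

NOK 39,000,000.00 × 0.177783 = NZD 6,933,537.00
NZD 6,933,537.00 ÷ 1.67807 = USD 4,131,852.07
USD 4,131,852.07 ÷ 1.14996 = EUR 3,593,039.82
EUR 3,593,039.82 ÷ 0.664657 = SGD 5,405,855.68
SGD 5,405,855.68 ÷ 0.821446 = AUD 6,580,902.07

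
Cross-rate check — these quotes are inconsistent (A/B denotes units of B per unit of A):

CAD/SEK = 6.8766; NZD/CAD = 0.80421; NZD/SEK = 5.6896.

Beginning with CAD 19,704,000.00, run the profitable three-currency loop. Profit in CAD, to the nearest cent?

Profitable loop is CAD → NZD → SEK → CAD:
CAD 19,704,000.00 ÷ 0.80421 = NZD 24,501,063.16
NZD 24,501,063.16 × 5.6896 = SEK 139,401,248.93
SEK 139,401,248.93 ÷ 6.8766 = CAD 20,271,827.49
Profit = CAD 20,271,827.49 − CAD 19,704,000.00

Profit: CAD 567,827.49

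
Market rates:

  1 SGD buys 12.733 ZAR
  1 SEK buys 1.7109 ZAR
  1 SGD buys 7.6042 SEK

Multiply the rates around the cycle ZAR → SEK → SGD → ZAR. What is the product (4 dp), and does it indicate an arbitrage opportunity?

0.9787 (arbitrage exists)

Around ZAR → SEK → SGD → ZAR: 1 ÷ 1.7109 ÷ 7.6042 × 12.733 = 0.978707
Product < 1; profitable direction is ZAR → SGD → SEK → ZAR.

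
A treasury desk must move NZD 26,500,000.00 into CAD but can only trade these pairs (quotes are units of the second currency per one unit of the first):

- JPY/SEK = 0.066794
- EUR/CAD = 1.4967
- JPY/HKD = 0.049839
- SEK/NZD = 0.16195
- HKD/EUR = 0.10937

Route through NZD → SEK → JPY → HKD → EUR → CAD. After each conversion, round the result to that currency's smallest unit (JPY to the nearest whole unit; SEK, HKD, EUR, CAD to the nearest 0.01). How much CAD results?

NZD 26,500,000.00 ÷ 0.16195 = SEK 163,630,750.23
SEK 163,630,750.23 ÷ 0.066794 = JPY 2,449,782,170
JPY 2,449,782,170 × 0.049839 = HKD 122,094,693.57
HKD 122,094,693.57 × 0.10937 = EUR 13,353,496.64
EUR 13,353,496.64 × 1.4967 = CAD 19,986,178.42

CAD 19,986,178.42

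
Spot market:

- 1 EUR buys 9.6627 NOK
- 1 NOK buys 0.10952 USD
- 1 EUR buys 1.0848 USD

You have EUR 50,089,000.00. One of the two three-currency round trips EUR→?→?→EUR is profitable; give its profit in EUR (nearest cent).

Profit: EUR 1,256,230.35

Profitable loop is EUR → USD → NOK → EUR:
EUR 50,089,000.00 × 1.0848 = USD 54,336,547.20
USD 54,336,547.20 ÷ 0.10952 = NOK 496,133,557.34
NOK 496,133,557.34 ÷ 9.6627 = EUR 51,345,230.35
Profit = EUR 51,345,230.35 − EUR 50,089,000.00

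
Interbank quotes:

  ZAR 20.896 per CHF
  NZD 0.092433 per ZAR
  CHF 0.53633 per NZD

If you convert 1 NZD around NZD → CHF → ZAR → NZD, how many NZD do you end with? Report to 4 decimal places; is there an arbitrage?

Around NZD → CHF → ZAR → NZD: 1 × 0.53633 × 20.896 × 0.092433 = 1.035911
Product > 1; profitable direction is NZD → CHF → ZAR → NZD.

1.0359 (arbitrage exists)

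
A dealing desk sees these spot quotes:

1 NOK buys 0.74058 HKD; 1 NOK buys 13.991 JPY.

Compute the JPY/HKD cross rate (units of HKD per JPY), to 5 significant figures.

JPY/HKD = 0.052933

1 JPY ÷ 13.991 = 0.0714745 NOK
0.0714745 NOK × 0.74058 = 0.0529326 HKD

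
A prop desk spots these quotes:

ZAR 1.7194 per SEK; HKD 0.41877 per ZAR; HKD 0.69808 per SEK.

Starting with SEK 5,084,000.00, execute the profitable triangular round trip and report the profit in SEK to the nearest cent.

Profitable loop is SEK → ZAR → HKD → SEK:
SEK 5,084,000.00 × 1.7194 = ZAR 8,741,429.60
ZAR 8,741,429.60 × 0.41877 = HKD 3,660,648.47
HKD 3,660,648.47 ÷ 0.69808 = SEK 5,243,881.04
Profit = SEK 5,243,881.04 − SEK 5,084,000.00

Profit: SEK 159,881.04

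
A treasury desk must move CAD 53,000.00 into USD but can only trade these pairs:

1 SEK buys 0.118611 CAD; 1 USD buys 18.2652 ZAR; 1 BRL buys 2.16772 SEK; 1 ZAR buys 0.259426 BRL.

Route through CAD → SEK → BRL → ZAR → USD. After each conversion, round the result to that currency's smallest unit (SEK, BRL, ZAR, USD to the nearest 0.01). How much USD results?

CAD 53,000.00 ÷ 0.118611 = SEK 446,838.83
SEK 446,838.83 ÷ 2.16772 = BRL 206,133.09
BRL 206,133.09 ÷ 0.259426 = ZAR 794,573.75
ZAR 794,573.75 ÷ 18.2652 = USD 43,502.06

USD 43,502.06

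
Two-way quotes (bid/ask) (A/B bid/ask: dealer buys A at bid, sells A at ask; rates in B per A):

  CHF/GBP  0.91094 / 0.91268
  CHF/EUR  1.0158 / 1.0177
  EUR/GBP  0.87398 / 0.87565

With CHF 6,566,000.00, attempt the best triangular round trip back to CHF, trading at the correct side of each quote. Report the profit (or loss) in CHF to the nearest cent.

Net profit: CHF 145,820.36

Best loop CHF → GBP → EUR → CHF:
CHF 6,566,000.00 × 0.91094 (sell CHF at bid) = GBP 5,981,232.04
GBP 5,981,232.04 ÷ 0.87565 (buy EUR at ask) = EUR 6,830,619.59
EUR 6,830,619.59 ÷ 1.0177 (buy CHF at ask) = CHF 6,711,820.36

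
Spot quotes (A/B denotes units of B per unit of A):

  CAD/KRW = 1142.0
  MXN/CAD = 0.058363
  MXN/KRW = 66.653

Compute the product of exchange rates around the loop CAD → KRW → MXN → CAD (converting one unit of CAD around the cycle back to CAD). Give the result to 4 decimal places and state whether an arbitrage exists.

1.0000 (no arbitrage)

Around CAD → KRW → MXN → CAD: 1 × 1142.0 ÷ 66.653 × 0.058363 = 0.999963
Product ≈ 1 (deviation 0.004%, within rounding noise).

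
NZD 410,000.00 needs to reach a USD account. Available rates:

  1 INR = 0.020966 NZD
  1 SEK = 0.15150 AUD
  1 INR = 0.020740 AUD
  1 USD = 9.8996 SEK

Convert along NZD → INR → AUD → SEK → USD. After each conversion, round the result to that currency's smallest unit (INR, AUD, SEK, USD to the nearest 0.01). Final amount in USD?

NZD 410,000.00 ÷ 0.020966 = INR 19,555,470.76
INR 19,555,470.76 × 0.020740 = AUD 405,580.46
AUD 405,580.46 ÷ 0.15150 = SEK 2,677,098.75
SEK 2,677,098.75 ÷ 9.8996 = USD 270,424.94

USD 270,424.94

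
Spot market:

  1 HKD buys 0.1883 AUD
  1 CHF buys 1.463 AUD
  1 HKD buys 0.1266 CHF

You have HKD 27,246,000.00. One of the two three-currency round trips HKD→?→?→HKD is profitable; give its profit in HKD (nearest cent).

Profitable loop is HKD → AUD → CHF → HKD:
HKD 27,246,000.00 × 0.1883 = AUD 5,130,421.80
AUD 5,130,421.80 ÷ 1.463 = CHF 3,506,781.82
CHF 3,506,781.82 ÷ 0.1266 = HKD 27,699,698.41
Profit = HKD 27,699,698.41 − HKD 27,246,000.00

Profit: HKD 453,698.41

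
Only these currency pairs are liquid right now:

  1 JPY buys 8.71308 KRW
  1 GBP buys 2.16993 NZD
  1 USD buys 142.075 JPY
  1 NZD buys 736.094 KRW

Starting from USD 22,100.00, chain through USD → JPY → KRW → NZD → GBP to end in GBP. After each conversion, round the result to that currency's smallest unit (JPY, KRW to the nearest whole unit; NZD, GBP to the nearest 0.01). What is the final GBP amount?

USD 22,100.00 × 142.075 = JPY 3,139,857
JPY 3,139,857 × 8.71308 = KRW 27,357,825
KRW 27,357,825 ÷ 736.094 = NZD 37,166.21
NZD 37,166.21 ÷ 2.16993 = GBP 17,127.84

GBP 17,127.84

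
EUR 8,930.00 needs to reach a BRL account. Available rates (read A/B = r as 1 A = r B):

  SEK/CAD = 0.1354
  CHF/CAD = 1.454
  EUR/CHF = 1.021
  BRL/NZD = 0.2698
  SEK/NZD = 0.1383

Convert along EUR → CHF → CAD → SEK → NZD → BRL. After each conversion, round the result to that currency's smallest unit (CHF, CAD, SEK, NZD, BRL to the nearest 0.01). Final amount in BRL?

BRL 50,188.40

EUR 8,930.00 × 1.021 = CHF 9,117.53
CHF 9,117.53 × 1.454 = CAD 13,256.89
CAD 13,256.89 ÷ 0.1354 = SEK 97,909.08
SEK 97,909.08 × 0.1383 = NZD 13,540.83
NZD 13,540.83 ÷ 0.2698 = BRL 50,188.40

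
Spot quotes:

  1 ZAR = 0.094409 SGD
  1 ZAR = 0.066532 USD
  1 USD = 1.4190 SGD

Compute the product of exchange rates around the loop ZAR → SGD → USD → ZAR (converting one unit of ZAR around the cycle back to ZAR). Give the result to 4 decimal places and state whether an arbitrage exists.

Around ZAR → SGD → USD → ZAR: 1 × 0.094409 ÷ 1.4190 ÷ 0.066532 = 1.000001
Product ≈ 1 (deviation 0.000%, within rounding noise).

1.0000 (no arbitrage)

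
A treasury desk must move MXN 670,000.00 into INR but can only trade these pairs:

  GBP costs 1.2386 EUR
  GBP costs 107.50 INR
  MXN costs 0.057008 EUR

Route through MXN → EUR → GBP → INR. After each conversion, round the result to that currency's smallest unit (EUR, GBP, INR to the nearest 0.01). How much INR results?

INR 3,315,034.48

MXN 670,000.00 × 0.057008 = EUR 38,195.36
EUR 38,195.36 ÷ 1.2386 = GBP 30,837.53
GBP 30,837.53 × 107.50 = INR 3,315,034.48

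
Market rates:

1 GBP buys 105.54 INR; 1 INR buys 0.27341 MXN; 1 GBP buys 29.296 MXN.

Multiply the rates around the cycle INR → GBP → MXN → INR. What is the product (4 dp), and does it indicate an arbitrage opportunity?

1.0153 (arbitrage exists)

Around INR → GBP → MXN → INR: 1 ÷ 105.54 × 29.296 ÷ 0.27341 = 1.015259
Product > 1; profitable direction is INR → GBP → MXN → INR.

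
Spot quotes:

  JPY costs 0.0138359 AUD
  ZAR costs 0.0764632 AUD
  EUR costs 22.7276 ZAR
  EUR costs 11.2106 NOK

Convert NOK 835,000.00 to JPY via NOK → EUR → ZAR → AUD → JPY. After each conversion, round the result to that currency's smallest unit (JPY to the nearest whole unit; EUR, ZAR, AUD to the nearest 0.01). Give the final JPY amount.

JPY 9,355,269

NOK 835,000.00 ÷ 11.2106 = EUR 74,483.08
EUR 74,483.08 × 22.7276 = ZAR 1,692,821.65
ZAR 1,692,821.65 × 0.0764632 = AUD 129,438.56
AUD 129,438.56 ÷ 0.0138359 = JPY 9,355,269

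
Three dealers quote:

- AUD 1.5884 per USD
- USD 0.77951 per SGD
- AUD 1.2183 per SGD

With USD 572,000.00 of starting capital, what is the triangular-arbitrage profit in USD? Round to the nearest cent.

Profitable loop is USD → AUD → SGD → USD:
USD 572,000.00 × 1.5884 = AUD 908,564.80
AUD 908,564.80 ÷ 1.2183 = SGD 745,764.43
SGD 745,764.43 × 0.77951 = USD 581,330.83
Profit = USD 581,330.83 − USD 572,000.00

Profit: USD 9,330.83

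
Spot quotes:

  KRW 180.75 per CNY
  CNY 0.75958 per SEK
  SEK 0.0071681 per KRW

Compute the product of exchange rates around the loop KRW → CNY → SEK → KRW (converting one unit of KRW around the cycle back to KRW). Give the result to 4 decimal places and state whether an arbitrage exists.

Around KRW → CNY → SEK → KRW: 1 ÷ 180.75 ÷ 0.75958 ÷ 0.0071681 = 1.016118
Product > 1; profitable direction is KRW → CNY → SEK → KRW.

1.0161 (arbitrage exists)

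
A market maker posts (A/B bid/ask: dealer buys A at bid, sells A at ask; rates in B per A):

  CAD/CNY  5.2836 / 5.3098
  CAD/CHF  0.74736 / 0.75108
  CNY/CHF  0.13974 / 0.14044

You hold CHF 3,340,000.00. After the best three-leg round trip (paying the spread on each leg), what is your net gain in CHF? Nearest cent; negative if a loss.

Net profit: CHF 7,397.85

Best loop CHF → CNY → CAD → CHF:
CHF 3,340,000.00 ÷ 0.14044 (buy CNY at ask) = CNY 23,782,398.18
CNY 23,782,398.18 ÷ 5.3098 (buy CAD at ask) = CAD 4,478,963.08
CAD 4,478,963.08 × 0.74736 (sell CAD at bid) = CHF 3,347,397.85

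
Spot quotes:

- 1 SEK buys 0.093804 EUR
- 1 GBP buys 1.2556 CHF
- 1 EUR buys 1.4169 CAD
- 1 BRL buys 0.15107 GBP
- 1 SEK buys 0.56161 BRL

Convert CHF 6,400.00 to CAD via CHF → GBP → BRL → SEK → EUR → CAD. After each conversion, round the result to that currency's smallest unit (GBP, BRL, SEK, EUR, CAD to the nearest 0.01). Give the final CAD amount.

CHF 6,400.00 ÷ 1.2556 = GBP 5,097.16
GBP 5,097.16 ÷ 0.15107 = BRL 33,740.39
BRL 33,740.39 ÷ 0.56161 = SEK 60,077.97
SEK 60,077.97 × 0.093804 = EUR 5,635.55
EUR 5,635.55 × 1.4169 = CAD 7,985.01

CAD 7,985.01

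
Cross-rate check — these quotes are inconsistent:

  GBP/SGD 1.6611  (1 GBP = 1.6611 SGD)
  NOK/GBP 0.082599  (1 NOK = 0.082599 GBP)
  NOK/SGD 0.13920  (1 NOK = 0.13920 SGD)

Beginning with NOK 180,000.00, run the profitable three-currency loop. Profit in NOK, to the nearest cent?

Profit: NOK 2,616.99

Profitable loop is NOK → SGD → GBP → NOK:
NOK 180,000.00 × 0.13920 = SGD 25,056.00
SGD 25,056.00 ÷ 1.6611 = GBP 15,083.98
GBP 15,083.98 ÷ 0.082599 = NOK 182,616.99
Profit = NOK 182,616.99 − NOK 180,000.00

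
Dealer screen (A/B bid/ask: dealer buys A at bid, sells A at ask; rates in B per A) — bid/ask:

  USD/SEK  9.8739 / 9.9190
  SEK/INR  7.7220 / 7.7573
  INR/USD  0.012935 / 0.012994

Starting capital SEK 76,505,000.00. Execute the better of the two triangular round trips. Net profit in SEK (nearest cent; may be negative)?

Best loop SEK → USD → INR → SEK:
SEK 76,505,000.00 ÷ 9.9190 (buy USD at ask) = USD 7,712,975.10
USD 7,712,975.10 ÷ 0.012994 (buy INR at ask) = INR 593,579,736.67
INR 593,579,736.67 ÷ 7.7573 (buy SEK at ask) = SEK 76,518,857.94

Net profit: SEK 13,857.94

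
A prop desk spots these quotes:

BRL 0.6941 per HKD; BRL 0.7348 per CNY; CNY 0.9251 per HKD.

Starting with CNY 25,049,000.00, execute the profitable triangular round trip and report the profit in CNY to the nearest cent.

Profit: CNY 528,294.77

Profitable loop is CNY → HKD → BRL → CNY:
CNY 25,049,000.00 ÷ 0.9251 = HKD 27,077,072.75
HKD 27,077,072.75 × 0.6941 = BRL 18,794,196.20
BRL 18,794,196.20 ÷ 0.7348 = CNY 25,577,294.77
Profit = CNY 25,577,294.77 − CNY 25,049,000.00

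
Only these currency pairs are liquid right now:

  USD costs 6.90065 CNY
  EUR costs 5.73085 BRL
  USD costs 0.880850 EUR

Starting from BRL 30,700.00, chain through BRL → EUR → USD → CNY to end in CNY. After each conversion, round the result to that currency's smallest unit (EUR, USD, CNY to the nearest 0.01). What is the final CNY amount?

BRL 30,700.00 ÷ 5.73085 = EUR 5,356.97
EUR 5,356.97 ÷ 0.880850 = USD 6,081.59
USD 6,081.59 × 6.90065 = CNY 41,966.92

CNY 41,966.92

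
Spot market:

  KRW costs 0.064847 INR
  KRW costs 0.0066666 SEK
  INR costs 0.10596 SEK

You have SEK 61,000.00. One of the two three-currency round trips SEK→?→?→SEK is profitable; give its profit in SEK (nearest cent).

Profitable loop is SEK → KRW → INR → SEK:
SEK 61,000.00 ÷ 0.0066666 = KRW 9,150,092
KRW 9,150,092 × 0.064847 = INR 593,355.98
INR 593,355.98 × 0.10596 = SEK 62,872.00
Profit = SEK 62,872.00 − SEK 61,000.00

Profit: SEK 1,872.00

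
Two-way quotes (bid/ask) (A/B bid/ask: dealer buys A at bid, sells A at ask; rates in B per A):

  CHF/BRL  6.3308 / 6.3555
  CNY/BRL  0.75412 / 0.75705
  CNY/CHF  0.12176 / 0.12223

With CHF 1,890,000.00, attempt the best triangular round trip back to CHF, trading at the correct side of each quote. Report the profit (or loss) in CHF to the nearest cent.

Net profit: CHF 34,422.71

Best loop CHF → BRL → CNY → CHF:
CHF 1,890,000.00 × 6.3308 (sell CHF at bid) = BRL 11,965,212.00
BRL 11,965,212.00 ÷ 0.75705 (buy CNY at ask) = CNY 15,805,048.54
CNY 15,805,048.54 × 0.12176 (sell CNY at bid) = CHF 1,924,422.71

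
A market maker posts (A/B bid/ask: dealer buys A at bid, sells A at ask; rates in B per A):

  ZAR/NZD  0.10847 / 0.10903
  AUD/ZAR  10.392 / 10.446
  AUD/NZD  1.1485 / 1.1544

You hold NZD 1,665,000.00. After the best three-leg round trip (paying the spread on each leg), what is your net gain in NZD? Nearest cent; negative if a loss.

Best loop NZD → ZAR → AUD → NZD:
NZD 1,665,000.00 ÷ 0.10903 (buy ZAR at ask) = ZAR 15,271,026.32
ZAR 15,271,026.32 ÷ 10.446 (buy AUD at ask) = AUD 1,461,901.81
AUD 1,461,901.81 × 1.1485 (sell AUD at bid) = NZD 1,678,994.23

Net profit: NZD 13,994.23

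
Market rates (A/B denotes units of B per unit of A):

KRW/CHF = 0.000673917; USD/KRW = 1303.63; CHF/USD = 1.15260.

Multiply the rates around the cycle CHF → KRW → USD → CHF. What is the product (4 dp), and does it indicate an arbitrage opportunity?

0.9876 (arbitrage exists)

Around CHF → KRW → USD → CHF: 1 ÷ 0.000673917 ÷ 1303.63 ÷ 1.15260 = 0.987553
Product < 1; profitable direction is CHF → USD → KRW → CHF.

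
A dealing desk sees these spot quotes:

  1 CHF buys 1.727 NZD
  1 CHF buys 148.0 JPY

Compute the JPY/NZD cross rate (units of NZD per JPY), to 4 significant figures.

JPY/NZD = 0.01167

1 JPY ÷ 148.0 = 0.00675676 CHF
0.00675676 CHF × 1.727 = 0.0116689 NZD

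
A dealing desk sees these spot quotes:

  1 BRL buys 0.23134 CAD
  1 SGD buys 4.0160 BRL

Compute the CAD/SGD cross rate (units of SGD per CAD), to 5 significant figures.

CAD/SGD = 1.0764

1 CAD ÷ 0.23134 = 4.32264 BRL
4.32264 BRL ÷ 4.0160 = 1.07636 SGD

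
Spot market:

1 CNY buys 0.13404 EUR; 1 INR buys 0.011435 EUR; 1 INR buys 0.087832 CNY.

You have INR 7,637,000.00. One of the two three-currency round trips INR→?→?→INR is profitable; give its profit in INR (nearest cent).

Profitable loop is INR → CNY → EUR → INR:
INR 7,637,000.00 × 0.087832 = CNY 670,772.98
CNY 670,772.98 × 0.13404 = EUR 89,910.41
EUR 89,910.41 ÷ 0.011435 = INR 7,862,738.15
Profit = INR 7,862,738.15 − INR 7,637,000.00

Profit: INR 225,738.15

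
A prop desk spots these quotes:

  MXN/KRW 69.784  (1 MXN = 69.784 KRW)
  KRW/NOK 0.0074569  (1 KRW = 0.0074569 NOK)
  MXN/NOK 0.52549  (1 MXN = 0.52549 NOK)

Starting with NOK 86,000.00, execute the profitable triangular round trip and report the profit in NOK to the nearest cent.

Profitable loop is NOK → KRW → MXN → NOK:
NOK 86,000.00 ÷ 0.0074569 = KRW 11,532,943
KRW 11,532,943 ÷ 69.784 = MXN 165,266.29
MXN 165,266.29 × 0.52549 = NOK 86,845.78
Profit = NOK 86,845.78 − NOK 86,000.00

Profit: NOK 845.78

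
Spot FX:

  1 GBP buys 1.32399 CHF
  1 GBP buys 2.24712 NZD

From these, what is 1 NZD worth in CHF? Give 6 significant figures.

NZD/CHF = 0.589194

1 NZD ÷ 2.24712 = 0.445014 GBP
0.445014 GBP × 1.32399 = 0.589194 CHF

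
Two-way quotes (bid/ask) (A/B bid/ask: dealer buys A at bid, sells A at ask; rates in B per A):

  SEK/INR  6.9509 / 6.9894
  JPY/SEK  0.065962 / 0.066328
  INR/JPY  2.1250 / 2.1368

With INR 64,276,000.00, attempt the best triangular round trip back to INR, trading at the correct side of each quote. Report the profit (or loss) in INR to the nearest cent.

Best loop INR → SEK → JPY → INR:
INR 64,276,000.00 ÷ 6.9894 (buy SEK at ask) = SEK 9,196,211.41
SEK 9,196,211.41 ÷ 0.066328 (buy JPY at ask) = JPY 138,647,500
JPY 138,647,500 ÷ 2.1368 (buy INR at ask) = INR 64,885,576.75

Net profit: INR 609,576.75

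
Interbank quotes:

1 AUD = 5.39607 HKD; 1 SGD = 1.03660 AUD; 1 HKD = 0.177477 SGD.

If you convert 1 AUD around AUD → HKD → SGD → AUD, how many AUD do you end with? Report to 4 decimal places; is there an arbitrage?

0.9927 (arbitrage exists)

Around AUD → HKD → SGD → AUD: 1 × 5.39607 × 0.177477 × 1.03660 = 0.992729
Product < 1; profitable direction is AUD → SGD → HKD → AUD.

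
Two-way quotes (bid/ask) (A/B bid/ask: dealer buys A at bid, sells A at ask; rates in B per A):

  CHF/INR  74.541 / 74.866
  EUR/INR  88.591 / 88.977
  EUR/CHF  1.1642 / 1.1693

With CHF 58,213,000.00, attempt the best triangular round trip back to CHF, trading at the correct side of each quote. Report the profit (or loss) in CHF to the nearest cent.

Net profit: CHF 698,354.13

Best loop CHF → EUR → INR → CHF:
CHF 58,213,000.00 ÷ 1.1693 (buy EUR at ask) = EUR 49,784,486.44
EUR 49,784,486.44 × 88.591 (sell EUR at bid) = INR 4,410,457,438.64
INR 4,410,457,438.64 ÷ 74.866 (buy CHF at ask) = CHF 58,911,354.13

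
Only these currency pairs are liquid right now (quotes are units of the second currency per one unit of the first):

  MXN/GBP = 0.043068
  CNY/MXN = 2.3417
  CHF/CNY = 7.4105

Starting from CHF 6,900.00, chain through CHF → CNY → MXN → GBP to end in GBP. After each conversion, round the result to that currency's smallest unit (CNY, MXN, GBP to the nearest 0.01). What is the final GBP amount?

GBP 5,156.83

CHF 6,900.00 × 7.4105 = CNY 51,132.45
CNY 51,132.45 × 2.3417 = MXN 119,736.86
MXN 119,736.86 × 0.043068 = GBP 5,156.83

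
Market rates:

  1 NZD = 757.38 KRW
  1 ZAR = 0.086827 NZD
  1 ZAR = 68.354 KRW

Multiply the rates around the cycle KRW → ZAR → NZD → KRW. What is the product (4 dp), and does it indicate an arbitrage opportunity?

Around KRW → ZAR → NZD → KRW: 1 ÷ 68.354 × 0.086827 × 757.38 = 0.962066
Product < 1; profitable direction is KRW → NZD → ZAR → KRW.

0.9621 (arbitrage exists)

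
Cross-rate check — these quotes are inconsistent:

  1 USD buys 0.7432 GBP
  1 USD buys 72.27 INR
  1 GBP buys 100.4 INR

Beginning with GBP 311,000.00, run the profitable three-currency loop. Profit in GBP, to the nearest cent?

Profit: GBP 10,101.07

Profitable loop is GBP → INR → USD → GBP:
GBP 311,000.00 × 100.4 = INR 31,224,400.00
INR 31,224,400.00 ÷ 72.27 = USD 432,052.03
USD 432,052.03 × 0.7432 = GBP 321,101.07
Profit = GBP 321,101.07 − GBP 311,000.00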